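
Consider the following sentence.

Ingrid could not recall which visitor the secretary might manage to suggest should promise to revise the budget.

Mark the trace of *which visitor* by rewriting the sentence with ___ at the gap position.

Ingrid could not recall which visitor the secretary might manage to suggest ___ should promise to revise the budget.

Before movement: The secretary might manage to suggest which visitor should promise to revise the budget.
The filler 'which visitor' is interpreted as the subject of the clause embedded under 'suggest'. The gap is right after 'suggest'.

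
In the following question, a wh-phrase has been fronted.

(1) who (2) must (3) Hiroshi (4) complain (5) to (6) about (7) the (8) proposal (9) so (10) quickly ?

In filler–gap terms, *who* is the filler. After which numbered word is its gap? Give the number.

5

Before movement: Hiroshi must complain to who about the proposal so quickly.
'who' functions as the object of the preposition 'to'. It moves to the left edge, and the trace sits right after 'to':
Who must Hiroshi complain to ___ about the proposal so quickly?
'to' is word 5.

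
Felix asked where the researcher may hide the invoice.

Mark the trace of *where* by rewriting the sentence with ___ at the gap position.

Pre-movement form: The researcher may hide the invoice where.
The filler 'where' is interpreted as the locative complement of 'hide'. The gap is right after 'invoice'.

Felix asked where the researcher may hide the invoice ___.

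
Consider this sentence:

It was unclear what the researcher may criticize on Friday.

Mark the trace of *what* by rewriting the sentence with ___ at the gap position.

Before movement: The researcher may criticize what on Friday.
The filler 'what' is interpreted as the direct object of 'criticize'. The gap is right after 'criticize'.

It was unclear what the researcher may criticize ___ on Friday.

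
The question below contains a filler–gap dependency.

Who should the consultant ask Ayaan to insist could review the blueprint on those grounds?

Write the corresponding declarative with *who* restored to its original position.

The consultant should ask Ayaan to insist who could review the blueprint on those grounds.

The filler 'who' is interpreted as the subject of the clause embedded under 'insist'. Wh-movement fronts it, leaving a gap right after 'insist':
Who should the consultant ask Ayaan to insist ___ could review the blueprint on those grounds?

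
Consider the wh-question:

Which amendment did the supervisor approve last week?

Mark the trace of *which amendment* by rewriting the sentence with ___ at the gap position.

Before movement: The supervisor did approve which amendment last week.
'which amendment' functions as the direct object of 'approve'. The gap is right after 'approve'.

Which amendment did the supervisor approve ___ last week?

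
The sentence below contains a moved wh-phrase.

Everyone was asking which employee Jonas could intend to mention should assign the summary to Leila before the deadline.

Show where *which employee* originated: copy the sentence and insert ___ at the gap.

Everyone was asking which employee Jonas could intend to mention ___ should assign the summary to Leila before the deadline.

Pre-movement form: Jonas could intend to mention which employee should assign the summary to Leila before the deadline.
The filler 'which employee' is interpreted as the subject of the clause embedded under 'mention'. The gap is right after 'mention'.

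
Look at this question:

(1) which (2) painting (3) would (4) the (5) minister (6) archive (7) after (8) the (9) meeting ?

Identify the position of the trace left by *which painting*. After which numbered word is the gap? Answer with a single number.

6

In situ: The minister would archive which painting after the meeting.
'which painting' is the direct object of 'archive'. It moves to the left edge, and the trace sits right after 'archive':
Which painting would the minister archive ___ after the meeting?
'archive' is word 6.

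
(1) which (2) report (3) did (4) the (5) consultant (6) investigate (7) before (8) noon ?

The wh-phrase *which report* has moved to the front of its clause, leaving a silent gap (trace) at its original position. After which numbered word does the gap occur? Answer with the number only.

6

Pre-movement form: The consultant did investigate which report before noon.
'which report' is the direct object of 'investigate'. Wh-movement fronts it, leaving a gap right after 'investigate':
Which report did the consultant investigate ___ before noon?
'investigate' is word 6.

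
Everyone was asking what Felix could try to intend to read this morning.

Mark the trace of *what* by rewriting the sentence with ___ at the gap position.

Before movement: Felix could try to intend to read what this morning.
The filler 'what' is interpreted as the direct object of 'read'. The gap is right after 'read'.

Everyone was asking what Felix could try to intend to read ___ this morning.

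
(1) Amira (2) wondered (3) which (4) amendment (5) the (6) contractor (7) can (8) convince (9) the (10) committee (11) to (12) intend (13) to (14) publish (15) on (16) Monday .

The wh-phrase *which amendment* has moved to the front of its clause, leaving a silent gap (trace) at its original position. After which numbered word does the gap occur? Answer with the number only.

Underlying clause: The contractor can convince the committee to intend to publish which amendment on Monday.
'which amendment' functions as the direct object of 'publish'. Fronting leaves a gap immediately after 'publish':
Amira wondered which amendment the contractor can convince the committee to intend to publish ___ on Monday.
'publish' is word 14.

14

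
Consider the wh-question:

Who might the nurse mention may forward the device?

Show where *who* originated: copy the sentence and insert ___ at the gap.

Pre-movement form: The nurse might mention who may forward the device.
The filler 'who' is interpreted as the subject of the clause embedded under 'mention'. The gap is right after 'mention'.

Who might the nurse mention ___ may forward the device?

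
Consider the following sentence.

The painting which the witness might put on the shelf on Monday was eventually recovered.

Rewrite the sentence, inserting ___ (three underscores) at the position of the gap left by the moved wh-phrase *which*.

'which' is the direct object of 'put'. The gap is right after 'put'.

The painting which the witness might put ___ on the shelf on Monday was eventually recovered.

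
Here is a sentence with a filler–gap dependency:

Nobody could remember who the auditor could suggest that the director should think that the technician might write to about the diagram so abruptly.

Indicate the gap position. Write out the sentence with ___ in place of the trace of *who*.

Nobody could remember who the auditor could suggest that the director should think that the technician might write to ___ about the diagram so abruptly.

Before movement: The auditor could suggest that the director should think that the technician might write to who about the diagram so abruptly.
The filler 'who' is interpreted as the object of the preposition 'to'. The gap is right after 'to'.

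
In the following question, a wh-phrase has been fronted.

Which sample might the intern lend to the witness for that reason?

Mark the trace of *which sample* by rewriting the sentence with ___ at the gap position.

Pre-movement form: The intern might lend which sample to the witness for that reason.
'which sample' is the direct object of 'lend'. The gap is right after 'lend'.

Which sample might the intern lend ___ to the witness for that reason?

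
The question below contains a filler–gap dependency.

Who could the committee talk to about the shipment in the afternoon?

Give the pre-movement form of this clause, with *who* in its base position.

The filler 'who' is interpreted as the object of the preposition 'to'. Fronting leaves a gap immediately after 'to':
Who could the committee talk to ___ about the shipment in the afternoon?

The committee could talk to who about the shipment in the afternoon.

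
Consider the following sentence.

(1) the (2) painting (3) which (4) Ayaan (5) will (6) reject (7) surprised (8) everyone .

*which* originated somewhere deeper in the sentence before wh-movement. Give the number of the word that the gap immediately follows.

6

The filler 'which' is interpreted as the direct object of 'reject'. It moves to the left edge, and the trace sits right after 'reject':
The painting which Ayaan will reject ___ surprised everyone.
'reject' is word 6.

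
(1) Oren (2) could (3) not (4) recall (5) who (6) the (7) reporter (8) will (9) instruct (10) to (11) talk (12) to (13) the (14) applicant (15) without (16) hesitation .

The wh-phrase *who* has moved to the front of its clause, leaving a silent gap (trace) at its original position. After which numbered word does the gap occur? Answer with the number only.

9

In situ: The reporter will instruct who to talk to the applicant without hesitation.
'who' is the direct object of 'instruct'. It moves to the left edge, and the trace sits right after 'instruct':
Oren could not recall who the reporter will instruct ___ to talk to the applicant without hesitation.
'instruct' is word 9.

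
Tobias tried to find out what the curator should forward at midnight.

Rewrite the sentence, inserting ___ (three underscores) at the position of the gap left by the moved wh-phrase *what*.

Tobias tried to find out what the curator should forward ___ at midnight.

In situ: The curator should forward what at midnight.
The filler 'what' is interpreted as the direct object of 'forward'. The gap is right after 'forward'.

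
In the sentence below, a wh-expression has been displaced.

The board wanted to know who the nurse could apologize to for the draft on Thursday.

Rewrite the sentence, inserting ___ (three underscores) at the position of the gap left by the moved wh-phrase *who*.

The board wanted to know who the nurse could apologize to ___ for the draft on Thursday.

Before movement: The nurse could apologize to who for the draft on Thursday.
The filler 'who' is interpreted as the object of the preposition 'to'. The gap is right after 'to'.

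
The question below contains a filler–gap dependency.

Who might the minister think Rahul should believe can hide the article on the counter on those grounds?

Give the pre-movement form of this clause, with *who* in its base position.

The minister might think Rahul should believe who can hide the article on the counter on those grounds.

The filler 'who' is interpreted as the subject of the clause embedded under 'believe'. It moves to the left edge, and the trace sits right after 'believe':
Who might the minister think Rahul should believe ___ can hide the article on the counter on those grounds?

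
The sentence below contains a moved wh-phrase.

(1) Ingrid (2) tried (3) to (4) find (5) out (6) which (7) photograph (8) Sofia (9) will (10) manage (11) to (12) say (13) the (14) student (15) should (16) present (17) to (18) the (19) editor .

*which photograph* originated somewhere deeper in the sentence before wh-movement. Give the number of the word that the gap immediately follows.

16

Pre-movement form: Sofia will manage to say the student should present which photograph to the editor.
'which photograph' is the direct object of 'present'. Wh-movement fronts it, leaving a gap right after 'present':
Ingrid tried to find out which photograph Sofia will manage to say the student should present ___ to the editor.
'present' is word 16.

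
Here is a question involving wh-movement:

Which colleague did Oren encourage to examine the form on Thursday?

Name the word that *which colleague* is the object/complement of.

encourage

Pre-movement form: Oren did encourage which colleague to examine the form on Thursday.
'which colleague' functions as the direct object of 'encourage'. It moves to the left edge, and the trace sits right after 'encourage':
Which colleague did Oren encourage ___ to examine the form on Thursday?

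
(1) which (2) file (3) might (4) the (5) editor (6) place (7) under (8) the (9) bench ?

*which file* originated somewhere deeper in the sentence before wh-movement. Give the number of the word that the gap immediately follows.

6

Pre-movement form: The editor might place which file under the bench.
'which file' is the direct object of 'place'. It moves to the left edge, and the trace sits right after 'place':
Which file might the editor place ___ under the bench?
'place' is word 6.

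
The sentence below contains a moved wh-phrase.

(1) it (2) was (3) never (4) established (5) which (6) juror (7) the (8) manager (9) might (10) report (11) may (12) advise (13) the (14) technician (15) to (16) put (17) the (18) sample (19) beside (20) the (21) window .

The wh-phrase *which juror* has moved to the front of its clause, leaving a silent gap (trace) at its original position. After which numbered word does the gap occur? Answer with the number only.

In situ: The manager might report which juror may advise the technician to put the sample beside the window.
The filler 'which juror' is interpreted as the subject of the clause embedded under 'report'. It moves to the left edge, and the trace sits right after 'report':
It was never established which juror the manager might report ___ may advise the technician to put the sample beside the window.
'report' is word 10.

10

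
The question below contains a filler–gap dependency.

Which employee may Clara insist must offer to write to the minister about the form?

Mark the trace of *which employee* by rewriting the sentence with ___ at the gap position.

Which employee may Clara insist ___ must offer to write to the minister about the form?

In situ: Clara may insist which employee must offer to write to the minister about the form.
'which employee' functions as the subject of the clause embedded under 'insist'. The gap is right after 'insist'.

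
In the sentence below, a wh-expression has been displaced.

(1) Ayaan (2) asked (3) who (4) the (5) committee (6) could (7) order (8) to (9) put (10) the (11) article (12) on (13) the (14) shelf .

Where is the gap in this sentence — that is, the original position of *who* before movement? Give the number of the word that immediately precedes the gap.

Pre-movement form: The committee could order who to put the article on the shelf.
'who' functions as the direct object of 'order'. Wh-movement fronts it, leaving a gap right after 'order':
Ayaan asked who the committee could order ___ to put the article on the shelf.
'order' is word 7.

7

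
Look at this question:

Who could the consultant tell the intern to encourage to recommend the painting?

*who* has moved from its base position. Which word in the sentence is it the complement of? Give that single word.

Pre-movement form: The consultant could tell the intern to encourage who to recommend the painting.
The filler 'who' is interpreted as the direct object of 'encourage'. Wh-movement fronts it, leaving a gap right after 'encourage':
Who could the consultant tell the intern to encourage ___ to recommend the painting?

encourage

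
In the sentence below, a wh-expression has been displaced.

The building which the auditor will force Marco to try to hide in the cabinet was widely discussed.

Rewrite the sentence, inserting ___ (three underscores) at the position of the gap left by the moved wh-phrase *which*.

'which' functions as the direct object of 'hide'. The gap is right after 'hide'.

The building which the auditor will force Marco to try to hide ___ in the cabinet was widely discussed.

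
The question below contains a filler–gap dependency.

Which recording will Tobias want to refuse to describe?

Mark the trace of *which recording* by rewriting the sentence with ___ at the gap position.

Which recording will Tobias want to refuse to describe ___?

In situ: Tobias will want to refuse to describe which recording.
'which recording' is the direct object of 'describe'. The gap is right after 'describe'.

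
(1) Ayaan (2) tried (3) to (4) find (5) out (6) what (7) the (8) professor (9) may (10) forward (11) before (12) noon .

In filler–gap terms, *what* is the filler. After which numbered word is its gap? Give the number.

10

Underlying clause: The professor may forward what before noon.
'what' is the direct object of 'forward'. Fronting leaves a gap immediately after 'forward':
Ayaan tried to find out what the professor may forward ___ before noon.
'forward' is word 10.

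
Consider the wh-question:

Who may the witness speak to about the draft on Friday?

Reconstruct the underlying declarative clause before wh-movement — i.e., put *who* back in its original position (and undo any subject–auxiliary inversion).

'who' functions as the object of the preposition 'to'. Wh-movement fronts it, leaving a gap right after 'to':
Who may the witness speak to ___ about the draft on Friday?

The witness may speak to who about the draft on Friday.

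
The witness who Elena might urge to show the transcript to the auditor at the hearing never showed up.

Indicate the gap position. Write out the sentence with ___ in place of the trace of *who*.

The filler 'who' is interpreted as the direct object of 'urge'. The gap is right after 'urge'.

The witness who Elena might urge ___ to show the transcript to the auditor at the hearing never showed up.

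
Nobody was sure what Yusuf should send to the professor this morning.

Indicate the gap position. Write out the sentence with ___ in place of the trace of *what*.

Underlying clause: Yusuf should send what to the professor this morning.
'what' is the direct object of 'send'. The gap is right after 'send'.

Nobody was sure what Yusuf should send ___ to the professor this morning.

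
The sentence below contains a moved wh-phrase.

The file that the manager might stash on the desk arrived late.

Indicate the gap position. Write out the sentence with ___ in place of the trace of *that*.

'that' functions as the direct object of 'stash'. The gap is right after 'stash'.

The file that the manager might stash ___ on the desk arrived late.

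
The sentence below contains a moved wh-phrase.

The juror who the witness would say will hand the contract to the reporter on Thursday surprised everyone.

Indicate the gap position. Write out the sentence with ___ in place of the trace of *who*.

The filler 'who' is interpreted as the subject of the clause embedded under 'say'. The gap is right after 'say'.

The juror who the witness would say ___ will hand the contract to the reporter on Thursday surprised everyone.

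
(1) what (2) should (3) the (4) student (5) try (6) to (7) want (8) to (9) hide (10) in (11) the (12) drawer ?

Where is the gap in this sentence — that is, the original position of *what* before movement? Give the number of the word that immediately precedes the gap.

Pre-movement form: The student should try to want to hide what in the drawer.
The filler 'what' is interpreted as the direct object of 'hide'. It moves to the left edge, and the trace sits right after 'hide':
What should the student try to want to hide ___ in the drawer?
'hide' is word 9.

9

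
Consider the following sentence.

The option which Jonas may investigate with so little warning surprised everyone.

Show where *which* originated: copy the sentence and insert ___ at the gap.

The option which Jonas may investigate ___ with so little warning surprised everyone.

The filler 'which' is interpreted as the direct object of 'investigate'. The gap is right after 'investigate'.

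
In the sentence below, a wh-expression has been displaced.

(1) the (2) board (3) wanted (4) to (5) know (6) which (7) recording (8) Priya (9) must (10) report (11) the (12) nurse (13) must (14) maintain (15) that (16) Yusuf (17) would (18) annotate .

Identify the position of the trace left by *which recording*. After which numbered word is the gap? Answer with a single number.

18

Underlying clause: Priya must report the nurse must maintain that Yusuf would annotate which recording.
'which recording' functions as the direct object of 'annotate'. Wh-movement fronts it, leaving a gap right after 'annotate':
The board wanted to know which recording Priya must report the nurse must maintain that Yusuf would annotate ___.
'annotate' is word 18.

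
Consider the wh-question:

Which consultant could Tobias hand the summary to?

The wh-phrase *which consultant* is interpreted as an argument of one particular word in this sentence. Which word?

to

Underlying clause: Tobias could hand the summary to which consultant.
The filler 'which consultant' is interpreted as the object of the preposition 'to' (recipient of 'hand'). Fronting leaves a gap immediately after 'to':
Which consultant could Tobias hand the summary to ___?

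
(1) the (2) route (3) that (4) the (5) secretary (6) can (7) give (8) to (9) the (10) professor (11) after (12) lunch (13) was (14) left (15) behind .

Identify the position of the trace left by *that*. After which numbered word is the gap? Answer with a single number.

7

'that' is the direct object of 'give'. It moves to the left edge, and the trace sits right after 'give':
The route that the secretary can give ___ to the professor after lunch was left behind.
'give' is word 7.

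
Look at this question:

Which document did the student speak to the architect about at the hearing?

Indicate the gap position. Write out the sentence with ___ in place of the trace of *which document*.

Which document did the student speak to the architect about ___ at the hearing?

In situ: The student did speak to the architect about which document at the hearing.
'which document' functions as the object of the preposition 'about'. The gap is right after 'about'.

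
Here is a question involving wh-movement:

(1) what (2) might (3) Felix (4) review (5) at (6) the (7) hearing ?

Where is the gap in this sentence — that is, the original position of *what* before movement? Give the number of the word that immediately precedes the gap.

Underlying clause: Felix might review what at the hearing.
'what' is the direct object of 'review'. Fronting leaves a gap immediately after 'review':
What might Felix review ___ at the hearing?
'review' is word 4.

4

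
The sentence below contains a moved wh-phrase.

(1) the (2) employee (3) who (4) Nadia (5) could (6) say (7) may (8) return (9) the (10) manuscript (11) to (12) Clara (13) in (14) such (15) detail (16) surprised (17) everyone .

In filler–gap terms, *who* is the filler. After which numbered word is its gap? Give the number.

The filler 'who' is interpreted as the subject of the clause embedded under 'say'. Wh-movement fronts it, leaving a gap right after 'say':
The employee who Nadia could say ___ may return the manuscript to Clara in such detail surprised everyone.
'say' is word 6.

6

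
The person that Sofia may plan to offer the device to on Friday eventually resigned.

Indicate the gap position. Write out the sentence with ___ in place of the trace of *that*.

The person that Sofia may plan to offer the device to ___ on Friday eventually resigned.

The filler 'that' is interpreted as the object of the preposition 'to' (recipient of 'offer'). The gap is right after 'to'.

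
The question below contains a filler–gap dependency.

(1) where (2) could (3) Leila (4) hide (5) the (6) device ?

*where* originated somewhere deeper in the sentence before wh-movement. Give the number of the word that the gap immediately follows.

6

In situ: Leila could hide the device where.
'where' functions as the locative complement of 'hide'. Fronting leaves a gap immediately after 'device':
Where could Leila hide the device ___?
'device' is word 6.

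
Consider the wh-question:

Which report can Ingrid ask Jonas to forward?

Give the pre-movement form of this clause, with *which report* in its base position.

'which report' functions as the direct object of 'forward'. Fronting leaves a gap immediately after 'forward':
Which report can Ingrid ask Jonas to forward ___?

Ingrid can ask Jonas to forward which report.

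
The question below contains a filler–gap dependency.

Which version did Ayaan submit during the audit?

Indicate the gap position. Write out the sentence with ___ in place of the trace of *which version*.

Which version did Ayaan submit ___ during the audit?

Pre-movement form: Ayaan did submit which version during the audit.
'which version' is the direct object of 'submit'. The gap is right after 'submit'.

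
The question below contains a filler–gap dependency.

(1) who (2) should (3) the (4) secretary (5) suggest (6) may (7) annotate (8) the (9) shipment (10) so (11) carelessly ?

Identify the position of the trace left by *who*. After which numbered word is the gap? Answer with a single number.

5

In situ: The secretary should suggest who may annotate the shipment so carelessly.
'who' is the subject of the clause embedded under 'suggest'. It moves to the left edge, and the trace sits right after 'suggest':
Who should the secretary suggest ___ may annotate the shipment so carelessly?
'suggest' is word 5.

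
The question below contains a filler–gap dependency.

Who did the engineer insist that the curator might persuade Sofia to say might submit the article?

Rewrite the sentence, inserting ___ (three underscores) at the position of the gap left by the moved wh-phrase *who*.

Underlying clause: The engineer did insist that the curator might persuade Sofia to say who might submit the article.
'who' is the subject of the clause embedded under 'say'. The gap is right after 'say'.

Who did the engineer insist that the curator might persuade Sofia to say ___ might submit the article?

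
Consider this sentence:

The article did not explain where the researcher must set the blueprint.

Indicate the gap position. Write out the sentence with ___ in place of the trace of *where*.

Pre-movement form: The researcher must set the blueprint where.
'where' functions as the locative complement of 'set'. The gap is right after 'blueprint'.

The article did not explain where the researcher must set the blueprint ___.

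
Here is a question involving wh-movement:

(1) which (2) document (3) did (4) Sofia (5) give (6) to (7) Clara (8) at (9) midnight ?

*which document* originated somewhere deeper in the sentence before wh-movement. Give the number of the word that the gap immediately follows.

Pre-movement form: Sofia did give which document to Clara at midnight.
The filler 'which document' is interpreted as the direct object of 'give'. Wh-movement fronts it, leaving a gap right after 'give':
Which document did Sofia give ___ to Clara at midnight?
'give' is word 5.

5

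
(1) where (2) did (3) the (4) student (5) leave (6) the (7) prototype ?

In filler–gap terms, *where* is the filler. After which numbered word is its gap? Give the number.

7

In situ: The student did leave the prototype where.
'where' functions as the locative complement of 'leave'. Wh-movement fronts it, leaving a gap right after 'prototype':
Where did the student leave the prototype ___?
'prototype' is word 7.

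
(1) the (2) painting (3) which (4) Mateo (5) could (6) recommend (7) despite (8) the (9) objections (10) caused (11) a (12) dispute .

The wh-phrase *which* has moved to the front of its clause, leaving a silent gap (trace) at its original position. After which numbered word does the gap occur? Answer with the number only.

'which' is the direct object of 'recommend'. Fronting leaves a gap immediately after 'recommend':
The painting which Mateo could recommend ___ despite the objections caused a dispute.
'recommend' is word 6.

6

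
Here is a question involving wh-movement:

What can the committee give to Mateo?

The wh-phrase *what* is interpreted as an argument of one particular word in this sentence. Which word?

Pre-movement form: The committee can give what to Mateo.
The filler 'what' is interpreted as the direct object of 'give'. It moves to the left edge, and the trace sits right after 'give':
What can the committee give ___ to Mateo?

give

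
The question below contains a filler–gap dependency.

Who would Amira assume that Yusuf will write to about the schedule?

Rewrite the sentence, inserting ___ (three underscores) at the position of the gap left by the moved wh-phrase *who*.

Pre-movement form: Amira would assume that Yusuf will write to who about the schedule.
'who' functions as the object of the preposition 'to'. The gap is right after 'to'.

Who would Amira assume that Yusuf will write to ___ about the schedule?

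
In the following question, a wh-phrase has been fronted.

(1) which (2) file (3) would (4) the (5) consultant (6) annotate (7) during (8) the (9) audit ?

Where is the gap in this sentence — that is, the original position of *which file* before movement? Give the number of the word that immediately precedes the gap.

6

In situ: The consultant would annotate which file during the audit.
'which file' is the direct object of 'annotate'. It moves to the left edge, and the trace sits right after 'annotate':
Which file would the consultant annotate ___ during the audit?
'annotate' is word 6.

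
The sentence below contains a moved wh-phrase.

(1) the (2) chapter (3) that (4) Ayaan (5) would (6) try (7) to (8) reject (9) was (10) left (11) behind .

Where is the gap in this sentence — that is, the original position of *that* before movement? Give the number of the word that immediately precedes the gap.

8

'that' functions as the direct object of 'reject'. Wh-movement fronts it, leaving a gap right after 'reject':
The chapter that Ayaan would try to reject ___ was left behind.
'reject' is word 8.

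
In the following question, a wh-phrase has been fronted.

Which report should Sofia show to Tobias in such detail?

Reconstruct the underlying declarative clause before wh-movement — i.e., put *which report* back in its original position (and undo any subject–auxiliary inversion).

Sofia should show which report to Tobias in such detail.

The filler 'which report' is interpreted as the direct object of 'show'. Fronting leaves a gap immediately after 'show':
Which report should Sofia show ___ to Tobias in such detail?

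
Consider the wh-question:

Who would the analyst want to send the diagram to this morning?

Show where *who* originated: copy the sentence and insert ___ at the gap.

Underlying clause: The analyst would want to send the diagram to who this morning.
The filler 'who' is interpreted as the object of the preposition 'to' (recipient of 'send'). The gap is right after 'to'.

Who would the analyst want to send the diagram to ___ this morning?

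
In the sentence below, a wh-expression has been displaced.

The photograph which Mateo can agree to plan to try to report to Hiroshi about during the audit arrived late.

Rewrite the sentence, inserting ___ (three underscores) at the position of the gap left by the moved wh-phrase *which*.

'which' functions as the object of the preposition 'about'. The gap is right after 'about'.

The photograph which Mateo can agree to plan to try to report to Hiroshi about ___ during the audit arrived late.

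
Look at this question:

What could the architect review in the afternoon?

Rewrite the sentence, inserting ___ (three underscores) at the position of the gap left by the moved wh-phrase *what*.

In situ: The architect could review what in the afternoon.
The filler 'what' is interpreted as the direct object of 'review'. The gap is right after 'review'.

What could the architect review ___ in the afternoon?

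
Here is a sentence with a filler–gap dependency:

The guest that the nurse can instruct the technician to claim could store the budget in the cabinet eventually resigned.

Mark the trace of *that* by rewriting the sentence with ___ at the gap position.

The guest that the nurse can instruct the technician to claim ___ could store the budget in the cabinet eventually resigned.

The filler 'that' is interpreted as the subject of the clause embedded under 'claim'. The gap is right after 'claim'.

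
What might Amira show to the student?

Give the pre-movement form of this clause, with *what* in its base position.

Amira might show what to the student.

The filler 'what' is interpreted as the direct object of 'show'. It moves to the left edge, and the trace sits right after 'show':
What might Amira show ___ to the student?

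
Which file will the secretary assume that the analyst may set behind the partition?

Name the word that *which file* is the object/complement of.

In situ: The secretary will assume that the analyst may set which file behind the partition.
'which file' functions as the direct object of 'set'. Wh-movement fronts it, leaving a gap right after 'set':
Which file will the secretary assume that the analyst may set ___ behind the partition?

set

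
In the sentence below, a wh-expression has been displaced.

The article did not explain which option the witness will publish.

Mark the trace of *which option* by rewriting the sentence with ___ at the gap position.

The article did not explain which option the witness will publish ___.

Before movement: The witness will publish which option.
'which option' functions as the direct object of 'publish'. The gap is right after 'publish'.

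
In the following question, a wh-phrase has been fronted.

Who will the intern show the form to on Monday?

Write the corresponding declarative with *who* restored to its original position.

'who' is the object of the preposition 'to' (recipient of 'show'). It moves to the left edge, and the trace sits right after 'to':
Who will the intern show the form to ___ on Monday?

The intern will show the form to who on Monday.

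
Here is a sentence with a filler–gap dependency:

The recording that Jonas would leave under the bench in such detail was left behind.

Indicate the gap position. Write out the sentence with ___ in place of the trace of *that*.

The recording that Jonas would leave ___ under the bench in such detail was left behind.

'that' functions as the direct object of 'leave'. The gap is right after 'leave'.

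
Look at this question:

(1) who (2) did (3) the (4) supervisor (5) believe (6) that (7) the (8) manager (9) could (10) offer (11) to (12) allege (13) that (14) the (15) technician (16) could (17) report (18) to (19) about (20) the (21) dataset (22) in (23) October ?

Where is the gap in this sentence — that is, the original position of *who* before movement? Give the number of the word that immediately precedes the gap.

18

In situ: The supervisor did believe that the manager could offer to allege that the technician could report to who about the dataset in October.
'who' is the object of the preposition 'to'. Fronting leaves a gap immediately after 'to':
Who did the supervisor believe that the manager could offer to allege that the technician could report to ___ about the dataset in October?
'to' is word 18.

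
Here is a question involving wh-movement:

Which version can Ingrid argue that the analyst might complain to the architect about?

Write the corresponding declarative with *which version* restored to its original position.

Ingrid can argue that the analyst might complain to the architect about which version.

'which version' functions as the object of the preposition 'about'. Fronting leaves a gap immediately after 'about':
Which version can Ingrid argue that the analyst might complain to the architect about ___?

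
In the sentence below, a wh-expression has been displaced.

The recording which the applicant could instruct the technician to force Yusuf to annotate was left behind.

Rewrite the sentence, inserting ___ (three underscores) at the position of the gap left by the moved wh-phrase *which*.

'which' functions as the direct object of 'annotate'. The gap is right after 'annotate'.

The recording which the applicant could instruct the technician to force Yusuf to annotate ___ was left behind.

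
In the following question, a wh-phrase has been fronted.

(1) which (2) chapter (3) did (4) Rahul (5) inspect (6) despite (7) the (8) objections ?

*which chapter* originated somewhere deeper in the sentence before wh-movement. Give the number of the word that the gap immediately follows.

5

Before movement: Rahul did inspect which chapter despite the objections.
'which chapter' is the direct object of 'inspect'. Wh-movement fronts it, leaving a gap right after 'inspect':
Which chapter did Rahul inspect ___ despite the objections?
'inspect' is word 5.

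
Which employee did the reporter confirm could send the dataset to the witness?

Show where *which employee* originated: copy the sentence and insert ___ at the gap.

Which employee did the reporter confirm ___ could send the dataset to the witness?

Before movement: The reporter did confirm which employee could send the dataset to the witness.
The filler 'which employee' is interpreted as the subject of the clause embedded under 'confirm'. The gap is right after 'confirm'.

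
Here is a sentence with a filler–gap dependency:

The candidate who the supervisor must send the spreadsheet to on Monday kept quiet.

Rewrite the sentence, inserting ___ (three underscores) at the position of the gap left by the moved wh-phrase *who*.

The candidate who the supervisor must send the spreadsheet to ___ on Monday kept quiet.

'who' is the object of the preposition 'to' (recipient of 'send'). The gap is right after 'to'.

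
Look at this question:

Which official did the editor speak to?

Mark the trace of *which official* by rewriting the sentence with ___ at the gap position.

In situ: The editor did speak to which official.
'which official' functions as the object of the preposition 'to'. The gap is right after 'to'.

Which official did the editor speak to ___?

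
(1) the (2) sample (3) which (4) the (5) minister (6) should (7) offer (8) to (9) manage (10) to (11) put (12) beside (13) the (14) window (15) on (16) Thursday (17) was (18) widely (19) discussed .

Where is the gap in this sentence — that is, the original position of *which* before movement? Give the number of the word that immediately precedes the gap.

'which' functions as the direct object of 'put'. It moves to the left edge, and the trace sits right after 'put':
The sample which the minister should offer to manage to put ___ beside the window on Thursday was widely discussed.
'put' is word 11.

11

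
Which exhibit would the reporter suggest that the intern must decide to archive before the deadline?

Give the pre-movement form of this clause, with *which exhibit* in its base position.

The reporter would suggest that the intern must decide to archive which exhibit before the deadline.

'which exhibit' functions as the direct object of 'archive'. Fronting leaves a gap immediately after 'archive':
Which exhibit would the reporter suggest that the intern must decide to archive ___ before the deadline?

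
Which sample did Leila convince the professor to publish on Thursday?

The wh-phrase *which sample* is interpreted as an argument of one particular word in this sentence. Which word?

In situ: Leila did convince the professor to publish which sample on Thursday.
The filler 'which sample' is interpreted as the direct object of 'publish'. Wh-movement fronts it, leaving a gap right after 'publish':
Which sample did Leila convince the professor to publish ___ on Thursday?

publish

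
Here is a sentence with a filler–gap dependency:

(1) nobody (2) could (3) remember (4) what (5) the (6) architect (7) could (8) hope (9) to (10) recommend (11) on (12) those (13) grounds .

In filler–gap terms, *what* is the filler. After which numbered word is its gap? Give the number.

10

Before movement: The architect could hope to recommend what on those grounds.
The filler 'what' is interpreted as the direct object of 'recommend'. It moves to the left edge, and the trace sits right after 'recommend':
Nobody could remember what the architect could hope to recommend ___ on those grounds.
'recommend' is word 10.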